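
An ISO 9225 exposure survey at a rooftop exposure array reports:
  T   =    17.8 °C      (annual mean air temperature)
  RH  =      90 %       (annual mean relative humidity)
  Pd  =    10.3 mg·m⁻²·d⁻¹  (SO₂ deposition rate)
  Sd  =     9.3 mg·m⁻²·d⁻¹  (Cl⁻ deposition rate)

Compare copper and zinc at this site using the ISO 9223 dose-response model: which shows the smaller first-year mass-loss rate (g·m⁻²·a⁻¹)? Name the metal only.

copper: temperature factor f = -0.080·(7.8) = -0.6240
  Pd branch = 0.0053·Pd^0.26·e^(0.059·RH+f) = 1.054 μm/a
  Sd branch = 0.01025·Sd^0.27·e^(0.036·RH+0.049·T) = 1.143 μm/a
  r_corr = 1.054 + 1.143 = 2.197 μm/a
  mass loss = 2.197 μm/a × 8.96 g/cm³ = 19.68 g·m⁻²·a⁻¹
zinc: T>10 °C ⇒ hinge -0.071·(17.8−10) = -0.5538
  SO₂ term: 0.0129·10.3^0.44·exp(0.046·90-0.5538) = 1.299
  Cl⁻ term: 0.0175·9.3^0.57·exp(0.008·90+0.085·17.8) = 0.5819
  r_corr = 1.299 + 0.5819 = 1.881 μm/a
  mass loss = 1.881 μm/a × 7.14 g/cm³ = 13.43 g·m⁻²·a⁻¹
Ordering by g·m⁻²·a⁻¹: copper (19.7) > zinc (13.4)

zinc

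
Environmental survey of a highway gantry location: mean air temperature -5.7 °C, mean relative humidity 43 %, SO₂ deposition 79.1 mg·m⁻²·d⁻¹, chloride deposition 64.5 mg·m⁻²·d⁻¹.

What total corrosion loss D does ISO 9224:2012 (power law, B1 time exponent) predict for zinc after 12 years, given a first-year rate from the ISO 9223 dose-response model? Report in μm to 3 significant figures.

D(12) = 3.88 μm

zinc: f(T) = +0.038·(T−10) [T≤10 °C] = -0.5966
  sulphur-dioxide contribution → 0.3513 μm/a
  chloride contribution → 0.1635 μm/a
  total first-year rate 0.5148 μm/a
ISO 9224: D(t) = r_corr · t^b with b = 0.813 (zinc, B1)
  D(12) = 0.5148 × 12^0.813 = 0.5148 × 7.54 = 3.882 μm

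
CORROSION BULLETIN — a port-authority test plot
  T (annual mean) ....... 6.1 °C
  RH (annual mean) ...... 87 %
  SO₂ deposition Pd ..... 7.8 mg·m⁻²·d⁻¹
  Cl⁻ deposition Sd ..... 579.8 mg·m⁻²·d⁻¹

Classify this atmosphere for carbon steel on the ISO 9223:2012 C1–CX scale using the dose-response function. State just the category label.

carbon steel: temperature factor f = +0.150·(-3.9) = -0.5850
  Pd branch = 1.77·Pd^0.52·e^(0.02·RH+f) = 16.35 μm/a
  Sd branch = 0.102·Sd^0.62·e^(0.033·RH+0.04·T) = 118.8 μm/a
  r_corr = 16.35 + 118.8 = 135.1 μm/a
Category bounds: 80…200 μm/a bracket r_corr ⇒ C5

C5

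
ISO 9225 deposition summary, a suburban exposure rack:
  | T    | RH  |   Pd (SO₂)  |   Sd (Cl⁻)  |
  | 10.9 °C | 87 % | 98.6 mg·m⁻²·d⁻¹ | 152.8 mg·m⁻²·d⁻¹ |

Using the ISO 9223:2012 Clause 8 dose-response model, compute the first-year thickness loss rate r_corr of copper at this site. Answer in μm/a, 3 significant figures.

r_corr = 4.32 μm/a

copper: temperature factor f = -0.080·(0.9) = -0.0720
  Pd branch = 0.0053·Pd^0.26·e^(0.059·RH+f) = 2.758 μm/a
  Cl⁻ term: 0.01025·152.8^0.27·exp(0.036·87+0.049·10.9) = 1.558
  r_corr = 2.758 + 1.558 = 4.316 μm/a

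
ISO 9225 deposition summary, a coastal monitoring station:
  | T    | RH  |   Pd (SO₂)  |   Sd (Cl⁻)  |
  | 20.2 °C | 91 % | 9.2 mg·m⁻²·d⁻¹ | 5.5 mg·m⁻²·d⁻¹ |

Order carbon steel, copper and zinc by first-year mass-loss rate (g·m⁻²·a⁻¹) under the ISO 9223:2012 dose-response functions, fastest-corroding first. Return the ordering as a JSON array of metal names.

["carbon steel", "copper", "zinc"]

carbon steel: T>10 °C ⇒ hinge -0.054·(20.2−10) = -0.5508
  sulphur-dioxide contribution → 19.97 μm/a
  chloride contribution → 13.27 μm/a
  total first-year rate 33.23 μm/a
  mass loss = 33.23 μm/a × 7.85 g/cm³ = 260.9 g·m⁻²·a⁻¹
copper: f(T) = -0.080·(T−10) [T>10 °C] = -0.8160
  sulphur-dioxide contribution → 0.8958 μm/a
  chloride contribution → 1.157 μm/a
  total first-year rate 2.053 μm/a
  mass loss = 2.053 μm/a × 8.96 g/cm³ = 18.39 g·m⁻²·a⁻¹
zinc: T>10 °C ⇒ hinge -0.071·(20.2−10) = -0.7242
  sulphur-dioxide contribution → 1.092 μm/a
  chloride contribution → 0.5332 μm/a
  total first-year rate 1.625 μm/a
  mass loss = 1.625 μm/a × 7.14 g/cm³ = 11.6 g·m⁻²·a⁻¹
Ordering by g·m⁻²·a⁻¹: carbon steel (261) > copper (18.4) > zinc (11.6)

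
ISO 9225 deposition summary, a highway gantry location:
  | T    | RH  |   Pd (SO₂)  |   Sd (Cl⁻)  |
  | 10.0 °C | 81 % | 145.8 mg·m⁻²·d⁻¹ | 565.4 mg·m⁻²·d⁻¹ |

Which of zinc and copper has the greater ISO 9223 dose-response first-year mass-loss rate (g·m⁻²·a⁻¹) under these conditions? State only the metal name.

zinc: T≤10 °C ⇒ hinge +0.038·(10.0−10) = +0.0000
  SO₂ term: 0.0129·145.8^0.44·exp(0.046·81+0.0000) = 4.795
  Sd branch = 0.0175·Sd^0.57·e^(0.008·RH+0.085·T) = 2.9 μm/a
  sum: 4.795 + 2.9 → r_corr = 7.696 μm/a
  mass loss = 7.696 μm/a × 7.14 g/cm³ = 54.95 g·m⁻²·a⁻¹
copper: temperature factor f = +0.126·(0.0) = +0.0000
  Pd branch = 0.0053·Pd^0.26·e^(0.059·RH+f) = 2.303 μm/a
  Sd branch = 0.01025·Sd^0.27·e^(0.036·RH+0.049·T) = 1.71 μm/a
  sum: 2.303 + 1.71 → r_corr = 4.014 μm/a
  mass loss = 4.014 μm/a × 8.96 g/cm³ = 35.96 g·m⁻²·a⁻¹
Ordering by g·m⁻²·a⁻¹: zinc (54.9) > copper (36)

zinc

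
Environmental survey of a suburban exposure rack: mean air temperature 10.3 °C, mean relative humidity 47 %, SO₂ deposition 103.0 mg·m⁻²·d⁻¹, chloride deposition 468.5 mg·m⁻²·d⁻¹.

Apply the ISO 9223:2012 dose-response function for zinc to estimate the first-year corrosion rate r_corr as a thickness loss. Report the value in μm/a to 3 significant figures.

zinc: T>10 °C ⇒ hinge -0.071·(10.3−10) = -0.0213
  sulphur-dioxide contribution → 0.8432 μm/a
  chloride contribution → 2.036 μm/a
  total first-year rate 2.88 μm/a

r_corr = 2.88 μm/a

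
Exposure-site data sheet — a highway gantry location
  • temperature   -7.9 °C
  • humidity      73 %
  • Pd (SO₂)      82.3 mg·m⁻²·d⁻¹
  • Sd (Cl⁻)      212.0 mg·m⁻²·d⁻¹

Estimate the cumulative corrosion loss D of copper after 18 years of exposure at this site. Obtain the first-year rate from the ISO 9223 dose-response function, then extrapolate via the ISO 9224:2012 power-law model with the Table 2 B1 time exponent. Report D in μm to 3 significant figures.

D(18) = 3.71 μm

copper: T≤10 °C ⇒ hinge +0.126·(-7.9−10) = -2.2554
  Pd branch = 0.0053·Pd^0.26·e^(0.059·RH+f) = 0.1298 μm/a
  Cl⁻ term: 0.01025·212.0^0.27·exp(0.036·73+0.049·-7.9) = 0.4093
  r_corr = 0.1298 + 0.4093 = 0.5391 μm/a
ISO 9224: D(t) = r_corr · t^b with b = 0.667 (copper, B1)
  D(18) = 0.5391 × 18^0.667 = 0.5391 × 6.875 = 3.706 μm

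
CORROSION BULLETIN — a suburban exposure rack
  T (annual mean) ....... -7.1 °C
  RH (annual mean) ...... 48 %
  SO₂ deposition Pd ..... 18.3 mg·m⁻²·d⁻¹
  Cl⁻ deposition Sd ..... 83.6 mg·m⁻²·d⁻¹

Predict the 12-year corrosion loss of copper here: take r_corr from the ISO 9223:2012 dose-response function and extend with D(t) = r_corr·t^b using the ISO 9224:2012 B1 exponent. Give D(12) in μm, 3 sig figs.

copper: T≤10 °C ⇒ hinge +0.126·(-7.1−10) = -2.1546
  SO₂ term: 0.0053·18.3^0.26·exp(0.059·48-2.1546) = 0.02222
  Cl⁻ term: 0.01025·83.6^0.27·exp(0.036·48+0.049·-7.1) = 0.1346
  sum: 0.02222 + 0.1346 → r_corr = 0.1568 μm/a
Power-law: D(12) = r_corr · 12^0.667
  D(12) = 0.1568 × 12^0.667 = 0.1568 × 5.246 = 0.8227 μm

D(12) = 0.823 μm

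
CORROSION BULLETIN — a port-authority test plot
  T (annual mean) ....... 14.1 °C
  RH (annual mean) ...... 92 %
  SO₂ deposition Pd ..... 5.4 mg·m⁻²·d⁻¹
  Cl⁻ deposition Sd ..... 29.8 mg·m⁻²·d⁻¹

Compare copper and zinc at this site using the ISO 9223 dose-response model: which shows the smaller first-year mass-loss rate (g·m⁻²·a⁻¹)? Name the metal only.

zinc

copper: f(T) = -0.080·(T−10) [T>10 °C] = -0.3280
  sulphur-dioxide contribution → 1.348 μm/a
  chloride contribution → 1.403 μm/a
  total first-year rate 2.751 μm/a
  mass loss = 2.751 μm/a × 8.96 g/cm³ = 24.65 g·m⁻²·a⁻¹
zinc: temperature factor f = -0.071·(4.1) = -0.2911
  sulphur-dioxide contribution → 1.394 μm/a
  chloride contribution → 0.8385 μm/a
  ⇒ r_corr(zinc) = 2.233 μm/a
  mass loss = 2.233 μm/a × 7.14 g/cm³ = 15.94 g·m⁻²·a⁻¹
Ordering by g·m⁻²·a⁻¹: copper (24.7) > zinc (15.9)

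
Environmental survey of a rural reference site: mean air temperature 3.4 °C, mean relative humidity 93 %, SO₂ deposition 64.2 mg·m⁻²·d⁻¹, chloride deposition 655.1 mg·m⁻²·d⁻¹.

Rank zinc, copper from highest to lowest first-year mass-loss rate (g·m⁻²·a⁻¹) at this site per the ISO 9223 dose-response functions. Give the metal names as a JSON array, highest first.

["zinc", "copper"]

zinc: f(T) = +0.038·(T−10) [T≤10 °C] = -0.2508
  SO₂ term: 0.0129·64.2^0.44·exp(0.046·93-0.2508) = 4.517
  Cl⁻ term: 0.0175·655.1^0.57·exp(0.008·93+0.085·3.4) = 1.981
  r_corr = 4.517 + 1.981 = 6.499 μm/a
  mass loss = 6.499 μm/a × 7.14 g/cm³ = 46.4 g·m⁻²·a⁻¹
copper: f(T) = +0.126·(T−10) [T≤10 °C] = -0.8316
  Pd branch = 0.0053·Pd^0.26·e^(0.059·RH+f) = 1.645 μm/a
  Cl⁻ term: 0.01025·655.1^0.27·exp(0.036·93+0.049·3.4) = 1.984
  sum: 1.645 + 1.984 → r_corr = 3.628 μm/a
  mass loss = 3.628 μm/a × 8.96 g/cm³ = 32.51 g·m⁻²·a⁻¹
Ordering by g·m⁻²·a⁻¹: zinc (46.4) > copper (32.5)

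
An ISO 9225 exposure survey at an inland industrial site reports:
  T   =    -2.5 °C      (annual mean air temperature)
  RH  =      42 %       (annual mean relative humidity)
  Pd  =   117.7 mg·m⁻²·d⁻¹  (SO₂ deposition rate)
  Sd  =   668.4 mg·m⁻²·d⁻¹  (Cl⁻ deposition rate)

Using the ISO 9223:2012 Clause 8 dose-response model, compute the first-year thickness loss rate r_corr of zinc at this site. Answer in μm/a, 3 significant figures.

zinc: temperature factor f = +0.038·(-12.5) = -0.4750
  Pd branch = 0.0129·Pd^0.44·e^(0.046·RH+f) = 0.4513 μm/a
  Sd branch = 0.0175·Sd^0.57·e^(0.008·RH+0.085·T) = 0.8071 μm/a
  sum: 0.4513 + 0.8071 → r_corr = 1.258 μm/a

r_corr = 1.26 μm/a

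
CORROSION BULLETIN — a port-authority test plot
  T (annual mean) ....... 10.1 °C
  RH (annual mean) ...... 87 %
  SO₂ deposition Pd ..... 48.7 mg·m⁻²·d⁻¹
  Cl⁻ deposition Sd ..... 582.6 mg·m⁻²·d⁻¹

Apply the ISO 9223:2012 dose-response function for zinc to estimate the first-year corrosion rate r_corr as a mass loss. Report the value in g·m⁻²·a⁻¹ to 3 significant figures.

r_corr = 49.9 g·m⁻²·a⁻¹

zinc: temperature factor f = -0.071·(0.1) = -0.0071
  sulphur-dioxide contribution → 3.873 μm/a
  chloride contribution → 3.122 μm/a
  total first-year rate 6.995 μm/a
Convert to mass loss: 6.995 μm/a × 7.14 g/cm³ = 49.94 g·m⁻²·a⁻¹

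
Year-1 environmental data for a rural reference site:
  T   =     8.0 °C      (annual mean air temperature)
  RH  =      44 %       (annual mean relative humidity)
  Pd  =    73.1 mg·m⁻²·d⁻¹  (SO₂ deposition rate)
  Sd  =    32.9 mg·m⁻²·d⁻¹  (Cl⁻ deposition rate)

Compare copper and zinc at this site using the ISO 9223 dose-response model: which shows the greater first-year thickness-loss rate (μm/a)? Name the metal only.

copper: f(T) = +0.126·(T−10) [T≤10 °C] = -0.2520
  sulphur-dioxide contribution → 0.1686 μm/a
  chloride contribution → 0.1899 μm/a
  total first-year rate 0.3585 μm/a
zinc: T≤10 °C ⇒ hinge +0.038·(8.0−10) = -0.0760
  sulphur-dioxide contribution → 0.598 μm/a
  chloride contribution → 0.3598 μm/a
  ⇒ r_corr(zinc) = 0.9578 μm/a
Ordering by μm/a: zinc (0.958) > copper (0.359)

zinc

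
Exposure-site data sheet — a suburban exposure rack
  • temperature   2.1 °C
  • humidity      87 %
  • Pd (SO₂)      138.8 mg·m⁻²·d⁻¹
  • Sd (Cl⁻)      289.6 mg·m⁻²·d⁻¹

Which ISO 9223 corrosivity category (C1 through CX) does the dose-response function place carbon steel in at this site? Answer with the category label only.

C5

carbon steel: f(T) = +0.150·(T−10) [T≤10 °C] = -1.1850
  sulphur-dioxide contribution → 40.09 μm/a
  chloride contribution → 65.8 μm/a
  total first-year rate 105.9 μm/a
Category bounds: 80…200 μm/a bracket r_corr ⇒ C5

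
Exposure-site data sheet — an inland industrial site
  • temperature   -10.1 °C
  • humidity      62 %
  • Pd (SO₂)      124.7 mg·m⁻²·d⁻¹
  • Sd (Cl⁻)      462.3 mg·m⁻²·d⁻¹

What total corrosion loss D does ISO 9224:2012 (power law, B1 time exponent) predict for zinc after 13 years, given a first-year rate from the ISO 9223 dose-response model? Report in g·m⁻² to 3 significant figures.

zinc: temperature factor f = +0.038·(-20.1) = -0.7638
  Pd branch = 0.0129·Pd^0.44·e^(0.046·RH+f) = 0.8703 μm/a
  Sd branch = 0.0175·Sd^0.57·e^(0.008·RH+0.085·T) = 0.4024 μm/a
  sum: 0.8703 + 0.4024 → r_corr = 1.273 μm/a
Power-law: D(13) = r_corr · 13^0.813
  D(13) = 1.273 × 13^0.813 = 1.273 × 8.047 = 10.24 μm
  Mass loss = 10.24 μm × 7.14 g/cm³ = 73.12 g·m⁻²

D(13) = 73.1 g·m⁻²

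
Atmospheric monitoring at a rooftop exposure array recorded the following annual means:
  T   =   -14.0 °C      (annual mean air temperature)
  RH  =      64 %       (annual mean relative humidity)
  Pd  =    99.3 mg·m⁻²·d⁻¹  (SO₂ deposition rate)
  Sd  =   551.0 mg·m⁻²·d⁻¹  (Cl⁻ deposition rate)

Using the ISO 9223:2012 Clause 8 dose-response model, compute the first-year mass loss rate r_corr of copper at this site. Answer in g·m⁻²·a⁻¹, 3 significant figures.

copper: f(T) = +0.126·(T−10) [T≤10 °C] = -3.0240
  SO₂ term: 0.0053·99.3^0.26·exp(0.059·64-3.0240) = 0.03716
  Cl⁻ term: 0.01025·551.0^0.27·exp(0.036·64+0.049·-14.0) = 0.2841
  sum: 0.03716 + 0.2841 → r_corr = 0.3213 μm/a
Convert to mass loss: 0.3213 μm/a × 8.96 g/cm³ = 2.879 g·m⁻²·a⁻¹

r_corr = 2.88 g·m⁻²·a⁻¹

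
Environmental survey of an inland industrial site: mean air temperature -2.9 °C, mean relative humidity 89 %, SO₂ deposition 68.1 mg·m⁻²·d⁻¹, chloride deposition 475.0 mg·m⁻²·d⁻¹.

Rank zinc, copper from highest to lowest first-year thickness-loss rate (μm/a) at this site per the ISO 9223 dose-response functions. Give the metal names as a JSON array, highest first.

["zinc", "copper"]

zinc: temperature factor f = +0.038·(-12.9) = -0.4902
  sulphur-dioxide contribution → 3.036 μm/a
  chloride contribution → 0.9352 μm/a
  ⇒ r_corr(zinc) = 3.971 μm/a
copper: T≤10 °C ⇒ hinge +0.126·(-2.9−10) = -1.6254
  sulphur-dioxide contribution → 0.5963 μm/a
  chloride contribution → 1.157 μm/a
  ⇒ r_corr(copper) = 1.753 μm/a
Ordering by μm/a: zinc (3.97) > copper (1.75)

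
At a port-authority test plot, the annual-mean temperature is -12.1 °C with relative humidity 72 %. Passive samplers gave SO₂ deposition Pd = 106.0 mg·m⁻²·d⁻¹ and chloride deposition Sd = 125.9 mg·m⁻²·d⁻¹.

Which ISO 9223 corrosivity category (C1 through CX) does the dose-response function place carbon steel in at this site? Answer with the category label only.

carbon steel: T≤10 °C ⇒ hinge +0.150·(-12.1−10) = -3.3150
  Pd branch = 1.77·Pd^0.52·e^(0.02·RH+f) = 3.068 μm/a
  Sd branch = 0.102·Sd^0.62·e^(0.033·RH+0.04·T) = 13.56 μm/a
  r_corr = 3.068 + 13.56 = 16.63 μm/a
Category bounds: 1.3…25 μm/a bracket r_corr ⇒ C2

C2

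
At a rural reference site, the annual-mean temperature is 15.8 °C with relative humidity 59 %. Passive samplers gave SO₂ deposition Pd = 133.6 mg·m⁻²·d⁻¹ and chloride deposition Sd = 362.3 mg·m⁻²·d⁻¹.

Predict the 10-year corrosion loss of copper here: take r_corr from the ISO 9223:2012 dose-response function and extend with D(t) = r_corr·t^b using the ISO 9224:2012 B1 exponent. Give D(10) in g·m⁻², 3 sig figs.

D(10) = 54.1 g·m⁻²

copper: f(T) = -0.080·(T−10) [T>10 °C] = -0.4640
  Pd branch = 0.0053·Pd^0.26·e^(0.059·RH+f) = 0.3866 μm/a
  Sd branch = 0.01025·Sd^0.27·e^(0.036·RH+0.049·T) = 0.9127 μm/a
  r_corr = 0.3866 + 0.9127 = 1.299 μm/a
Long-term exponent b (ISO 9224 Table 2, B1) = 0.667
  D(10) = 1.299 × 10^0.667 = 1.299 × 4.645 = 6.036 μm
  Mass loss = 6.036 μm × 8.96 g/cm³ = 54.08 g·m⁻²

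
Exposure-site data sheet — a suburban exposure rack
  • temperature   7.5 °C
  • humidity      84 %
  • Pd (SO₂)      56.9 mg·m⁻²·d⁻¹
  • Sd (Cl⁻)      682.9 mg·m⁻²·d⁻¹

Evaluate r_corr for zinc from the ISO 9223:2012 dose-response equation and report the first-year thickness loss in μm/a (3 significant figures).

r_corr = 5.98 μm/a

zinc: temperature factor f = +0.038·(-2.5) = -0.0950
  SO₂ term: 0.0129·56.9^0.44·exp(0.046·84-0.0950) = 3.309
  Sd branch = 0.0175·Sd^0.57·e^(0.008·RH+0.085·T) = 2.675 μm/a
  sum: 3.309 + 2.675 → r_corr = 5.984 μm/a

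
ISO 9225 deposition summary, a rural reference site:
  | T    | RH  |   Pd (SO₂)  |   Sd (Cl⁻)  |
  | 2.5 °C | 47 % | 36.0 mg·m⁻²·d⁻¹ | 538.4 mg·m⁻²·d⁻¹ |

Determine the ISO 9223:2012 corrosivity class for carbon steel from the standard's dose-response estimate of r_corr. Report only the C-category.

carbon steel: T≤10 °C ⇒ hinge +0.150·(2.5−10) = -1.1250
  SO₂ term: 1.77·36.0^0.52·exp(0.02·47-1.1250) = 9.482
  Sd branch = 0.102·Sd^0.62·e^(0.033·RH+0.04·T) = 26.24 μm/a
  r_corr = 9.482 + 26.24 = 35.72 μm/a
35.7 μm/a falls in (25, 50] for carbon steel → category C3

C3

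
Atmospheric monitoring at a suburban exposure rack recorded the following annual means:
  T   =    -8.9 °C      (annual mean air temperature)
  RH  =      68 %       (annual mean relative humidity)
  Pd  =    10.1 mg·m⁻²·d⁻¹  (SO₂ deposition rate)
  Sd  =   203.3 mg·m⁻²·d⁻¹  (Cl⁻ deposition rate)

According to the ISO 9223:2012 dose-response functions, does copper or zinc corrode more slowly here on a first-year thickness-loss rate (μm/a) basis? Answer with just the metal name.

copper: T≤10 °C ⇒ hinge +0.126·(-8.9−10) = -2.3814
  SO₂ term: 0.0053·10.1^0.26·exp(0.059·68-2.3814) = 0.04938
  Sd branch = 0.01025·Sd^0.27·e^(0.036·RH+0.049·T) = 0.3219 μm/a
  r_corr = 0.04938 + 0.3219 = 0.3712 μm/a
zinc: f(T) = +0.038·(T−10) [T≤10 °C] = -0.7182
  SO₂ term: 0.0129·10.1^0.44·exp(0.046·68-0.7182) = 0.3972
  Cl⁻ term: 0.0175·203.3^0.57·exp(0.008·68+0.085·-8.9) = 0.2927
  sum: 0.3972 + 0.2927 → r_corr = 0.6899 μm/a
Ordering by μm/a: zinc (0.69) > copper (0.371)

copper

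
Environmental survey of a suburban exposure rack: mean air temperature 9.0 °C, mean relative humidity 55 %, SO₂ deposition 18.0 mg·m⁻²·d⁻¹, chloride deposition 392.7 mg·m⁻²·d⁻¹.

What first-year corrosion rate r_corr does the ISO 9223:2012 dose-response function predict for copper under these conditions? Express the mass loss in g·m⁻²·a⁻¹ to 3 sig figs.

r_corr = 7.46 g·m⁻²·a⁻¹

copper: T≤10 °C ⇒ hinge +0.126·(9.0−10) = -0.1260
  sulphur-dioxide contribution → 0.2542 μm/a
  chloride contribution → 0.5788 μm/a
  ⇒ r_corr(copper) = 0.833 μm/a
Convert to mass loss: 0.833 μm/a × 8.96 g/cm³ = 7.464 g·m⁻²·a⁻¹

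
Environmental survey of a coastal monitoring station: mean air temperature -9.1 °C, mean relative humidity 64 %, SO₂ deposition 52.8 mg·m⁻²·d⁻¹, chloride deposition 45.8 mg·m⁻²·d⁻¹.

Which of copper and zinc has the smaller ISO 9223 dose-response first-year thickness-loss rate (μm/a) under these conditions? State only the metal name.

copper: T≤10 °C ⇒ hinge +0.126·(-9.1−10) = -2.4066
  Pd branch = 0.0053·Pd^0.26·e^(0.059·RH+f) = 0.05846 μm/a
  Sd branch = 0.01025·Sd^0.27·e^(0.036·RH+0.049·T) = 0.1846 μm/a
  sum: 0.05846 + 0.1846 → r_corr = 0.243 μm/a
zinc: temperature factor f = +0.038·(-19.1) = -0.7258
  SO₂ term: 0.0129·52.8^0.44·exp(0.046·64-0.7258) = 0.679
  Sd branch = 0.0175·Sd^0.57·e^(0.008·RH+0.085·T) = 0.1192 μm/a
  r_corr = 0.679 + 0.1192 = 0.7982 μm/a
Ordering by μm/a: zinc (0.798) > copper (0.243)

copper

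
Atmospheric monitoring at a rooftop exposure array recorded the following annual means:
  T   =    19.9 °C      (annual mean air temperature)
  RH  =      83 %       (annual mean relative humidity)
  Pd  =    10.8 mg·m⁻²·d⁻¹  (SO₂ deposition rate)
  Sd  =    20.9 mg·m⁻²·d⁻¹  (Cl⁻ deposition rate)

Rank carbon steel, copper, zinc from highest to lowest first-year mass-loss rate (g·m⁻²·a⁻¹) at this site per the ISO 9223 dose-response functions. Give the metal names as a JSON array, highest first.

carbon steel: temperature factor f = -0.054·(9.9) = -0.5346
  SO₂ term: 1.77·10.8^0.52·exp(0.02·83-0.5346) = 18.8
  Sd branch = 0.102·Sd^0.62·e^(0.033·RH+0.04·T) = 23.03 μm/a
  r_corr = 18.8 + 23.03 = 41.83 μm/a
  mass loss = 41.83 μm/a × 7.85 g/cm³ = 328.4 g·m⁻²·a⁻¹
copper: f(T) = -0.080·(T−10) [T>10 °C] = -0.7920
  SO₂ term: 0.0053·10.8^0.26·exp(0.059·83-0.7920) = 0.5967
  Sd branch = 0.01025·Sd^0.27·e^(0.036·RH+0.049·T) = 1.226 μm/a
  sum: 0.5967 + 1.226 → r_corr = 1.822 μm/a
  mass loss = 1.822 μm/a × 8.96 g/cm³ = 16.33 g·m⁻²·a⁻¹
zinc: temperature factor f = -0.071·(9.9) = -0.7029
  SO₂ term: 0.0129·10.8^0.44·exp(0.046·83-0.7029) = 0.8283
  Sd branch = 0.0175·Sd^0.57·e^(0.008·RH+0.085·T) = 1.044 μm/a
  r_corr = 0.8283 + 1.044 = 1.872 μm/a
  mass loss = 1.872 μm/a × 7.14 g/cm³ = 13.36 g·m⁻²·a⁻¹
Ordering by g·m⁻²·a⁻¹: carbon steel (328) > copper (16.3) > zinc (13.4)

["carbon steel", "copper", "zinc"]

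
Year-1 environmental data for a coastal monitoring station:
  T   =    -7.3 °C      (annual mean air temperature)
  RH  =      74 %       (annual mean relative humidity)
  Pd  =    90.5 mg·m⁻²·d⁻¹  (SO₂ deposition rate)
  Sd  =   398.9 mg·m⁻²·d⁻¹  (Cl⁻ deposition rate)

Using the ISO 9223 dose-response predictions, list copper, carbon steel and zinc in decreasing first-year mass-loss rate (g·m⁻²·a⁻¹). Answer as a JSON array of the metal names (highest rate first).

copper: T≤10 °C ⇒ hinge +0.126·(-7.3−10) = -2.1798
  SO₂ term: 0.0053·90.5^0.26·exp(0.059·74-2.1798) = 0.1522
  Cl⁻ term: 0.01025·398.9^0.27·exp(0.036·74+0.049·-7.3) = 0.5183
  r_corr = 0.1522 + 0.5183 = 0.6705 μm/a
  mass loss = 0.6705 μm/a × 8.96 g/cm³ = 6.008 g·m⁻²·a⁻¹
carbon steel: f(T) = +0.150·(T−10) [T≤10 °C] = -2.5950
  Pd branch = 1.77·Pd^0.52·e^(0.02·RH+f) = 6.042 μm/a
  Cl⁻ term: 0.102·398.9^0.62·exp(0.033·74+0.04·-7.3) = 35.88
  sum: 6.042 + 35.88 → r_corr = 41.92 μm/a
  mass loss = 41.92 μm/a × 7.85 g/cm³ = 329.1 g·m⁻²·a⁻¹
zinc: temperature factor f = +0.038·(-17.3) = -0.6574
  Pd branch = 0.0129·Pd^0.44·e^(0.046·RH+f) = 1.46 μm/a
  Cl⁻ term: 0.0175·398.9^0.57·exp(0.008·74+0.085·-7.3) = 0.5166
  r_corr = 1.46 + 0.5166 = 1.977 μm/a
  mass loss = 1.977 μm/a × 7.14 g/cm³ = 14.11 g·m⁻²·a⁻¹
Ordering by g·m⁻²·a⁻¹: carbon steel (329) > zinc (14.1) > copper (6.01)

["carbon steel", "zinc", "copper"]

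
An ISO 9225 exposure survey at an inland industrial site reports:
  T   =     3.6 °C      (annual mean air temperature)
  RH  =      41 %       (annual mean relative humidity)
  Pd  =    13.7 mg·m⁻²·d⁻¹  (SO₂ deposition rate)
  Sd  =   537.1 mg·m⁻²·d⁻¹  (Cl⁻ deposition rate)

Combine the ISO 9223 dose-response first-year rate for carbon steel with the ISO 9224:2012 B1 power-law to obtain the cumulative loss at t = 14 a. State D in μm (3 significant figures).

D(14) = 113 μm

carbon steel: temperature factor f = +0.150·(-6.4) = -0.9600
  SO₂ term: 1.77·13.7^0.52·exp(0.02·41-0.9600) = 6.002
  Sd branch = 0.102·Sd^0.62·e^(0.033·RH+0.04·T) = 22.46 μm/a
  r_corr = 6.002 + 22.46 = 28.46 μm/a
ISO 9224: D(t) = r_corr · t^b with b = 0.523 (carbon steel, B1)
  D(14) = 28.46 × 14^0.523 = 28.46 × 3.976 = 113.2 μm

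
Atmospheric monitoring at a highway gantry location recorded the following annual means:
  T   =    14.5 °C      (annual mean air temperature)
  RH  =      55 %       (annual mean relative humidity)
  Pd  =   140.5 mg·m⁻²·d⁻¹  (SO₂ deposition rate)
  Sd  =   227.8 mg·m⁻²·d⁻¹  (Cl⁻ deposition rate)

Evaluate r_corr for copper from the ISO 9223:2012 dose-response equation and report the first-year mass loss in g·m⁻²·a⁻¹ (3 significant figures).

copper: f(T) = -0.080·(T−10) [T>10 °C] = -0.3600
  sulphur-dioxide contribution → 0.3433 μm/a
  chloride contribution → 0.6542 μm/a
  ⇒ r_corr(copper) = 0.9975 μm/a
Convert to mass loss: 0.9975 μm/a × 8.96 g/cm³ = 8.937 g·m⁻²·a⁻¹

r_corr = 8.94 g·m⁻²·a⁻¹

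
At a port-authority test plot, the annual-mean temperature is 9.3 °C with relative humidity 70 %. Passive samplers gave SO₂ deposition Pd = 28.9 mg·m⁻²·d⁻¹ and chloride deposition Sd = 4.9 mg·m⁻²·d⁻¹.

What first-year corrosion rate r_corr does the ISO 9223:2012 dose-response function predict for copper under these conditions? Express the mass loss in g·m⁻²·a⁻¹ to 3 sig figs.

r_corr = 9.25 g·m⁻²·a⁻¹

copper: T≤10 °C ⇒ hinge +0.126·(9.3−10) = -0.0882
  SO₂ term: 0.0053·28.9^0.26·exp(0.059·70-0.0882) = 0.7235
  Cl⁻ term: 0.01025·4.9^0.27·exp(0.036·70+0.049·9.3) = 0.3086
  r_corr = 0.7235 + 0.3086 = 1.032 μm/a
Convert to mass loss: 1.032 μm/a × 8.96 g/cm³ = 9.248 g·m⁻²·a⁻¹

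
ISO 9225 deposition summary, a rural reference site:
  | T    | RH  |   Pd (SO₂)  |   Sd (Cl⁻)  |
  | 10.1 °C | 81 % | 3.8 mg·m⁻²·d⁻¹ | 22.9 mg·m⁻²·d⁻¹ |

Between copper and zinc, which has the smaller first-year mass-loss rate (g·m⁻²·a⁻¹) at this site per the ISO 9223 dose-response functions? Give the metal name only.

copper: T>10 °C ⇒ hinge -0.080·(10.1−10) = -0.0080
  SO₂ term: 0.0053·3.8^0.26·exp(0.059·81-0.0080) = 0.8852
  Cl⁻ term: 0.01025·22.9^0.27·exp(0.036·81+0.049·10.1) = 0.7231
  sum: 0.8852 + 0.7231 → r_corr = 1.608 μm/a
  mass loss = 1.608 μm/a × 8.96 g/cm³ = 14.41 g·m⁻²·a⁻¹
zinc: f(T) = -0.071·(T−10) [T>10 °C] = -0.0071
  Pd branch = 0.0129·Pd^0.44·e^(0.046·RH+f) = 0.9567 μm/a
  Sd branch = 0.0175·Sd^0.57·e^(0.008·RH+0.085·T) = 0.4703 μm/a
  sum: 0.9567 + 0.4703 → r_corr = 1.427 μm/a
  mass loss = 1.427 μm/a × 7.14 g/cm³ = 10.19 g·m⁻²·a⁻¹
Ordering by g·m⁻²·a⁻¹: copper (14.4) > zinc (10.2)

zinc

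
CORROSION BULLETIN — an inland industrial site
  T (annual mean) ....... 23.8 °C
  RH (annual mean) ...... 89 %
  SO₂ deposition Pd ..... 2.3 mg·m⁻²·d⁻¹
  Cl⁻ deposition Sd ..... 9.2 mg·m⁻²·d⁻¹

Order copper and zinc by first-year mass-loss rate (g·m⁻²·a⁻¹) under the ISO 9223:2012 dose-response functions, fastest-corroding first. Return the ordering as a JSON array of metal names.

["copper", "zinc"]

copper: temperature factor f = -0.080·(13.8) = -1.1040
  Pd branch = 0.0053·Pd^0.26·e^(0.059·RH+f) = 0.4162 μm/a
  Sd branch = 0.01025·Sd^0.27·e^(0.036·RH+0.049·T) = 1.475 μm/a
  sum: 0.4162 + 1.475 → r_corr = 1.892 μm/a
  mass loss = 1.892 μm/a × 8.96 g/cm³ = 16.95 g·m⁻²·a⁻¹
zinc: f(T) = -0.071·(T−10) [T>10 °C] = -0.9798
  SO₂ term: 0.0129·2.3^0.44·exp(0.046·89-0.9798) = 0.419
  Cl⁻ term: 0.0175·9.2^0.57·exp(0.008·89+0.085·23.8) = 0.9554
  r_corr = 0.419 + 0.9554 = 1.374 μm/a
  mass loss = 1.374 μm/a × 7.14 g/cm³ = 9.813 g·m⁻²·a⁻¹
Ordering by g·m⁻²·a⁻¹: copper (16.9) > zinc (9.81)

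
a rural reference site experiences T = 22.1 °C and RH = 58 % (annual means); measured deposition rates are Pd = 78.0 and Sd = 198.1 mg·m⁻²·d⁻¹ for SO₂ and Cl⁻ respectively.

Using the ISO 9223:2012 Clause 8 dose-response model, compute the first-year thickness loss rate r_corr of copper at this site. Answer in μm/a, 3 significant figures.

r_corr = 1.21 μm/a

copper: T>10 °C ⇒ hinge -0.080·(22.1−10) = -0.9680
  Pd branch = 0.0053·Pd^0.26·e^(0.059·RH+f) = 0.1914 μm/a
  Sd branch = 0.01025·Sd^0.27·e^(0.036·RH+0.049·T) = 1.019 μm/a
  sum: 0.1914 + 1.019 → r_corr = 1.21 μm/a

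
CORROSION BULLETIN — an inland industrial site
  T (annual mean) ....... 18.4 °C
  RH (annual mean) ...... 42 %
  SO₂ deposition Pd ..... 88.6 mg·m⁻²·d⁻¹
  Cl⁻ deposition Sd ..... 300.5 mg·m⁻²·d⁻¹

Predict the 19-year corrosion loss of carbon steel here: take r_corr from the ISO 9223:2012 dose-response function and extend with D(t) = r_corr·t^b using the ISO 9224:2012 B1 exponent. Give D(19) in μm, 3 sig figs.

carbon steel: T>10 °C ⇒ hinge -0.054·(18.4−10) = -0.4536
  SO₂ term: 1.77·88.6^0.52·exp(0.02·42-0.4536) = 26.82
  Cl⁻ term: 0.102·300.5^0.62·exp(0.033·42+0.04·18.4) = 29.27
  r_corr = 26.82 + 29.27 = 56.09 μm/a
Power-law: D(19) = r_corr · 19^0.523
  D(19) = 56.09 × 19^0.523 = 56.09 × 4.664 = 261.6 μm

D(19) = 262 μm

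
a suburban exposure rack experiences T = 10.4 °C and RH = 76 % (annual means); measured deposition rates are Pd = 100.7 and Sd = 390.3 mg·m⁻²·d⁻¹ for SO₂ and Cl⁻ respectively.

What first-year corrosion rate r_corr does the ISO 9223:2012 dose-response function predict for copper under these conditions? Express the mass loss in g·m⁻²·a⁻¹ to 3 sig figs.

copper: f(T) = -0.080·(T−10) [T>10 °C] = -0.0320
  SO₂ term: 0.0053·100.7^0.26·exp(0.059·76-0.0320) = 1.508
  Cl⁻ term: 0.01025·390.3^0.27·exp(0.036·76+0.049·10.4) = 1.318
  sum: 1.508 + 1.318 → r_corr = 2.827 μm/a
Convert to mass loss: 2.827 μm/a × 8.96 g/cm³ = 25.33 g·m⁻²·a⁻¹

r_corr = 25.3 g·m⁻²·a⁻¹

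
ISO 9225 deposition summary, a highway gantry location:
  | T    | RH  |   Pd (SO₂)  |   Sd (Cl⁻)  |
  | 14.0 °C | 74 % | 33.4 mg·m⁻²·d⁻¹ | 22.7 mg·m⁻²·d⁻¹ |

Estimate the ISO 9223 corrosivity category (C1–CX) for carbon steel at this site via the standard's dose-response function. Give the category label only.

carbon steel: T>10 °C ⇒ hinge -0.054·(14.0−10) = -0.2160
  Pd branch = 1.77·Pd^0.52·e^(0.02·RH+f) = 38.84 μm/a
  Sd branch = 0.102·Sd^0.62·e^(0.033·RH+0.04·T) = 14.23 μm/a
  r_corr = 38.84 + 14.23 = 53.07 μm/a
53.1 μm/a falls in (50, 80] for carbon steel → category C4

C4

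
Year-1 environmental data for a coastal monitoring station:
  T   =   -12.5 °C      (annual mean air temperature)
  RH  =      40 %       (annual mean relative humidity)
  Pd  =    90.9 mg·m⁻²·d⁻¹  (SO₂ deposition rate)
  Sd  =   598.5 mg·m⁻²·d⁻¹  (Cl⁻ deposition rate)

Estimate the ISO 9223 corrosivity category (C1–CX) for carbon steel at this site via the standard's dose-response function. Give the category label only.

C2

carbon steel: T≤10 °C ⇒ hinge +0.150·(-12.5−10) = -3.3750
  SO₂ term: 1.77·90.9^0.52·exp(0.02·40-3.3750) = 1.406
  Cl⁻ term: 0.102·598.5^0.62·exp(0.033·40+0.04·-12.5) = 12.2
  sum: 1.406 + 12.2 → r_corr = 13.61 μm/a
Category bounds: 1.3…25 μm/a bracket r_corr ⇒ C2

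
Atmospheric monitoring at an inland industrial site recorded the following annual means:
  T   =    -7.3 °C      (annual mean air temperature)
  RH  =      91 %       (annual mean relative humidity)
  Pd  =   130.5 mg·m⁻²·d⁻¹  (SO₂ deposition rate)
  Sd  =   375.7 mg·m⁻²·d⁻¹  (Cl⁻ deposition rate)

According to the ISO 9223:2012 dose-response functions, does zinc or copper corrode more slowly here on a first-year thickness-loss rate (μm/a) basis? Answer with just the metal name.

zinc: temperature factor f = +0.038·(-17.3) = -0.6574
  Pd branch = 0.0129·Pd^0.44·e^(0.046·RH+f) = 3.749 μm/a
  Sd branch = 0.0175·Sd^0.57·e^(0.008·RH+0.085·T) = 0.572 μm/a
  r_corr = 3.749 + 0.572 = 4.321 μm/a
copper: temperature factor f = +0.126·(-17.3) = -2.1798
  SO₂ term: 0.0053·130.5^0.26·exp(0.059·91-2.1798) = 0.4564
  Sd branch = 0.01025·Sd^0.27·e^(0.036·RH+0.049·T) = 0.9404 μm/a
  r_corr = 0.4564 + 0.9404 = 1.397 μm/a
Ordering by μm/a: zinc (4.32) > copper (1.4)

copper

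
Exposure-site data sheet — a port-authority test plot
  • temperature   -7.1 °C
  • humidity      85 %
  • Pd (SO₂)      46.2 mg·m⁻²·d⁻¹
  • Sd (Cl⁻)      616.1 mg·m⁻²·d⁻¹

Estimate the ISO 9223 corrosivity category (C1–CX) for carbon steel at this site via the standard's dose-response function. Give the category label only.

carbon steel: T≤10 °C ⇒ hinge +0.150·(-7.1−10) = -2.5650
  SO₂ term: 1.77·46.2^0.52·exp(0.02·85-2.5650) = 5.469
  Sd branch = 0.102·Sd^0.62·e^(0.033·RH+0.04·T) = 68.08 μm/a
  sum: 5.469 + 68.08 → r_corr = 73.55 μm/a
73.6 μm/a falls in (50, 80] for carbon steel → category C4

C4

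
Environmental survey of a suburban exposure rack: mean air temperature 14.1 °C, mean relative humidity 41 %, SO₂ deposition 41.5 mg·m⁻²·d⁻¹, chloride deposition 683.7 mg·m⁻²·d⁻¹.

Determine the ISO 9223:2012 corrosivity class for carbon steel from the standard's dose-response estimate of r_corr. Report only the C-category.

carbon steel: f(T) = -0.054·(T−10) [T>10 °C] = -0.2214
  sulphur-dioxide contribution → 22.35 μm/a
  chloride contribution → 39.7 μm/a
  ⇒ r_corr(carbon steel) = 62.05 μm/a
62 μm/a falls in (50, 80] for carbon steel → category C4

C4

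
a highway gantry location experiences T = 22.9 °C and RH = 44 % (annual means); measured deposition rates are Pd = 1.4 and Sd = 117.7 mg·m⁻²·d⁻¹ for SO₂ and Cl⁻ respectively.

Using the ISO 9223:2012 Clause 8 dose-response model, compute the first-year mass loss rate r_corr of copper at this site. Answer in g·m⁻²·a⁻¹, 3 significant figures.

r_corr = 5.23 g·m⁻²·a⁻¹

copper: temperature factor f = -0.080·(12.9) = -1.0320
  SO₂ term: 0.0053·1.4^0.26·exp(0.059·44-1.0320) = 0.02764
  Cl⁻ term: 0.01025·117.7^0.27·exp(0.036·44+0.049·22.9) = 0.556
  r_corr = 0.02764 + 0.556 = 0.5836 μm/a
Convert to mass loss: 0.5836 μm/a × 8.96 g/cm³ = 5.229 g·m⁻²·a⁻¹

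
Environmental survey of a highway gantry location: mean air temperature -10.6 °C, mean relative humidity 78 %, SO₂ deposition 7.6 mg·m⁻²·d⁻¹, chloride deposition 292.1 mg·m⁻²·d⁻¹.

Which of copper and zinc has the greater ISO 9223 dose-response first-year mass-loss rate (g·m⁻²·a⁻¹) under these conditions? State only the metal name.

zinc

copper: temperature factor f = +0.126·(-20.6) = -2.5956
  sulphur-dioxide contribution → 0.06678 μm/a
  chloride contribution → 0.4681 μm/a
  ⇒ r_corr(copper) = 0.5349 μm/a
  mass loss = 0.5349 μm/a × 8.96 g/cm³ = 4.793 g·m⁻²·a⁻¹
zinc: temperature factor f = +0.038·(-20.6) = -0.7828
  sulphur-dioxide contribution → 0.5205 μm/a
  chloride contribution → 0.3374 μm/a
  total first-year rate 0.8579 μm/a
  mass loss = 0.8579 μm/a × 7.14 g/cm³ = 6.125 g·m⁻²·a⁻¹
Ordering by g·m⁻²·a⁻¹: zinc (6.13) > copper (4.79)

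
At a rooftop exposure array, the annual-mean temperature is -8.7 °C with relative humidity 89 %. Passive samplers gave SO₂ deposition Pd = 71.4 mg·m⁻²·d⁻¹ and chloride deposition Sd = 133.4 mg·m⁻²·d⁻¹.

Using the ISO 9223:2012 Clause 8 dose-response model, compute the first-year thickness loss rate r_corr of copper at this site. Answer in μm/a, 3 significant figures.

copper: temperature factor f = +0.126·(-18.7) = -2.3562
  sulphur-dioxide contribution → 0.2907 μm/a
  chloride contribution → 0.6178 μm/a
  ⇒ r_corr(copper) = 0.9085 μm/a

r_corr = 0.909 μm/a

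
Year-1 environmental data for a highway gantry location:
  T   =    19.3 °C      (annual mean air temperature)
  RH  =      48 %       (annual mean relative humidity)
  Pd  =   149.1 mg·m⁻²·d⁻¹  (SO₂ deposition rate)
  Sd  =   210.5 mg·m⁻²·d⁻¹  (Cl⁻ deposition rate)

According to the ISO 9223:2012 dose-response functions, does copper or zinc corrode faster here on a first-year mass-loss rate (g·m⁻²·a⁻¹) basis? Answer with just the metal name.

zinc

copper: T>10 °C ⇒ hinge -0.080·(19.3−10) = -0.7440
  SO₂ term: 0.0053·149.1^0.26·exp(0.059·48-0.7440) = 0.1571
  Cl⁻ term: 0.01025·210.5^0.27·exp(0.036·48+0.049·19.3) = 0.6298
  r_corr = 0.1571 + 0.6298 = 0.7869 μm/a
  mass loss = 0.7869 μm/a × 8.96 g/cm³ = 7.05 g·m⁻²·a⁻¹
zinc: temperature factor f = -0.071·(9.3) = -0.6603
  SO₂ term: 0.0129·149.1^0.44·exp(0.046·48-0.6603) = 0.5484
  Sd branch = 0.0175·Sd^0.57·e^(0.008·RH+0.085·T) = 2.796 μm/a
  r_corr = 0.5484 + 2.796 = 3.344 μm/a
  mass loss = 3.344 μm/a × 7.14 g/cm³ = 23.88 g·m⁻²·a⁻¹
Ordering by g·m⁻²·a⁻¹: zinc (23.9) > copper (7.05)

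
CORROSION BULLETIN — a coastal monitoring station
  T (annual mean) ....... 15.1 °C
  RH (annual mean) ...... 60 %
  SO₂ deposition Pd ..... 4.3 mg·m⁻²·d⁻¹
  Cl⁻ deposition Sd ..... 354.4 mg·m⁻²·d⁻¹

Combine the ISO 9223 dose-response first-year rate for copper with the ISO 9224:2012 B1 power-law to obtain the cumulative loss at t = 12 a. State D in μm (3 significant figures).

D(12) = 5.70 μm

copper: T>10 °C ⇒ hinge -0.080·(15.1−10) = -0.4080
  sulphur-dioxide contribution → 0.1775 μm/a
  chloride contribution → 0.9089 μm/a
  total first-year rate 1.086 μm/a
Long-term exponent b (ISO 9224 Table 2, B1) = 0.667
  D(12) = 1.086 × 12^0.667 = 1.086 × 5.246 = 5.699 μm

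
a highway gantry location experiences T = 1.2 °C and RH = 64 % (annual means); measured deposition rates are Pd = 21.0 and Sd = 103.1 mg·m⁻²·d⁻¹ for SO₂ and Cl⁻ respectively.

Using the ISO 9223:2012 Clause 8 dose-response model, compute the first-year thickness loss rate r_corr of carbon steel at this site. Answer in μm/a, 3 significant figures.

r_corr = 23.9 μm/a

carbon steel: T≤10 °C ⇒ hinge +0.150·(1.2−10) = -1.3200
  SO₂ term: 1.77·21.0^0.52·exp(0.02·64-1.3200) = 8.282
  Sd branch = 0.102·Sd^0.62·e^(0.033·RH+0.04·T) = 15.66 μm/a
  sum: 8.282 + 15.66 → r_corr = 23.95 μm/a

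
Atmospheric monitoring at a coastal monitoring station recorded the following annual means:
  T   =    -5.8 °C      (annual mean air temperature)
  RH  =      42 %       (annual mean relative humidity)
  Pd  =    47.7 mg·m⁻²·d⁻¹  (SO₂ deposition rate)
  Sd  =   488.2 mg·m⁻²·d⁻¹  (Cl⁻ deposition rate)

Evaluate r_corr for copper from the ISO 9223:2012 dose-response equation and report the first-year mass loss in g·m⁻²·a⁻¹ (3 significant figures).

r_corr = 1.88 g·m⁻²·a⁻¹

copper: temperature factor f = +0.126·(-15.8) = -1.9908
  Pd branch = 0.0053·Pd^0.26·e^(0.059·RH+f) = 0.02357 μm/a
  Cl⁻ term: 0.01025·488.2^0.27·exp(0.036·42+0.049·-5.8) = 0.1862
  sum: 0.02357 + 0.1862 → r_corr = 0.2097 μm/a
Convert to mass loss: 0.2097 μm/a × 8.96 g/cm³ = 1.879 g·m⁻²·a⁻¹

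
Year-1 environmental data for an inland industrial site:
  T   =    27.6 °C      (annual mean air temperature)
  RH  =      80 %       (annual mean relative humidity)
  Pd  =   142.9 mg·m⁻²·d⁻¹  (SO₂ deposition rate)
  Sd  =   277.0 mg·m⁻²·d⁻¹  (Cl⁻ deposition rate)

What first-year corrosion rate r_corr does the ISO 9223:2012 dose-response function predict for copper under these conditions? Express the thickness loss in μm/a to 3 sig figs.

r_corr = 3.75 μm/a

copper: T>10 °C ⇒ hinge -0.080·(27.6−10) = -1.4080
  Pd branch = 0.0053·Pd^0.26·e^(0.059·RH+f) = 0.5284 μm/a
  Sd branch = 0.01025·Sd^0.27·e^(0.036·RH+0.049·T) = 3.223 μm/a
  sum: 0.5284 + 3.223 → r_corr = 3.752 μm/a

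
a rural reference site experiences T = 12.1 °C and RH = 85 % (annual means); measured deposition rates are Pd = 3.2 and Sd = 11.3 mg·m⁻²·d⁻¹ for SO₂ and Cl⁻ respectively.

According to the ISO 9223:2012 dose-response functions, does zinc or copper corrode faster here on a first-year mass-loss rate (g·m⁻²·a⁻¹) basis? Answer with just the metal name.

zinc: f(T) = -0.071·(T−10) [T>10 °C] = -0.1491
  Pd branch = 0.0129·Pd^0.44·e^(0.046·RH+f) = 0.9251 μm/a
  Cl⁻ term: 0.0175·11.3^0.57·exp(0.008·85+0.085·12.1) = 0.3848
  sum: 0.9251 + 0.3848 → r_corr = 1.31 μm/a
  mass loss = 1.31 μm/a × 7.14 g/cm³ = 9.353 g·m⁻²·a⁻¹
copper: f(T) = -0.080·(T−10) [T>10 °C] = -0.1680
  SO₂ term: 0.0053·3.2^0.26·exp(0.059·85-0.1680) = 0.9134
  Cl⁻ term: 0.01025·11.3^0.27·exp(0.036·85+0.049·12.1) = 0.7612
  r_corr = 0.9134 + 0.7612 = 1.675 μm/a
  mass loss = 1.675 μm/a × 8.96 g/cm³ = 15 g·m⁻²·a⁻¹
Ordering by g·m⁻²·a⁻¹: copper (15) > zinc (9.35)

copper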